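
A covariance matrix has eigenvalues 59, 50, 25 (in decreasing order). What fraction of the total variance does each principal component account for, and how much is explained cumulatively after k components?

Step 1 — total variance = trace(Sigma) = Σ λ_i = 59 + 50 + 25 = 134.

Step 2 — fraction explained by component i = λ_i / Σ λ:
  PC1: 59/134 = 0.4403
  PC2: 50/134 = 0.3731
  PC3: 25/134 = 0.1866

Step 3 — cumulative fraction after k components = (λ_1 + ... + λ_k) / Σ λ:
  k = 1: 59/134 = 0.4403
  k = 2: (59 + 50)/134 = 109/134 = 0.8134
  k = 3: (59 + 50 + 25)/134 = 134/134 = 1

Summary (fraction, with percent):

explained: PC1 0.4403 (44.03%), PC2 0.3731 (37.31%), PC3 0.1866 (18.66%);  cumulative: 0.4403, 0.8134, 1


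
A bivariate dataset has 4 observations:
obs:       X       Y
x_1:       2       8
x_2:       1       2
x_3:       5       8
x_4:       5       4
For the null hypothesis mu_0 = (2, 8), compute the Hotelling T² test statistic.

Step 1 — sample mean vector:
  mean(X) = (2 + 1 + 5 + 5) / 4 = 13/4 = 3.25
  mean(Y) = (8 + 2 + 8 + 4) / 4 = 22/4 = 5.5
  x̄ = (3.25, 5.5),  deviation x̄ - mu_0 = (3.25, 5.5) - (2, 8) = (1.25, -2.5).

Step 2 — sample covariance matrix, S[i,j] = (1/(n-1)) · Σ_k (x_{k,i} - mean_i) · (x_{k,j} - mean_j), divisor n-1 = 3:
  S[X,X] = ((-1.25)·(-1.25) + (-2.25)·(-2.25) + (1.75)·(1.75) + (1.75)·(1.75)) / 3 = 12.75/3 = 4.25
  S[X,Y] = ((-1.25)·(2.5) + (-2.25)·(-3.5) + (1.75)·(2.5) + (1.75)·(-1.5)) / 3 = 6.5/3 = 2.1667
  S[Y,Y] = ((2.5)·(2.5) + (-3.5)·(-3.5) + (2.5)·(2.5) + (-1.5)·(-1.5)) / 3 = 27/3 = 9
  S = [[4.25, 2.1667],
 [2.1667, 9]].

Step 3 — invert S. det(S) = 4.25·9 - (2.1667)² = 33.5556.
  S^{-1} = (1/det) · [[d, -b], [-b, a]] = [[0.2682, -0.0646],
 [-0.0646, 0.1267]].

Step 4 — quadratic form (x̄ - mu_0)^T · S^{-1} · (x̄ - mu_0):
  S^{-1} · (x̄ - mu_0) = (0.4967, -0.3974),
  (x̄ - mu_0)^T · [...] = (1.25)·(0.4967) + (-2.5)·(-0.3974) = 1.6142.

Step 5 — scale by n: T² = 4 · 1.6142 = 6.457.

T² ≈ 6.457


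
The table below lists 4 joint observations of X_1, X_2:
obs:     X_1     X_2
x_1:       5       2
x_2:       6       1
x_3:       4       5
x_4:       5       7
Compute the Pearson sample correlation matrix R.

Step 1 — column means:
  mean(X_1) = (5 + 6 + 4 + 5) / 4 = 20/4 = 5
  mean(X_2) = (2 + 1 + 5 + 7) / 4 = 15/4 = 3.75

Step 2 — sample variances and covariances s[i,j] = (1/(n-1)) · Σ_k (x_{k,i} - mean_i) · (x_{k,j} - mean_j), with n-1 = 3:
  s[X_1,X_1] = ((0)·(0) + (1)·(1) + (-1)·(-1) + (0)·(0)) / 3 = 2/3 = 0.6667
  s[X_1,X_2] = ((0)·(-1.75) + (1)·(-2.75) + (-1)·(1.25) + (0)·(3.25)) / 3 = -4/3 = -1.3333
  s[X_2,X_2] = ((-1.75)·(-1.75) + (-2.75)·(-2.75) + (1.25)·(1.25) + (3.25)·(3.25)) / 3 = 22.75/3 = 7.5833
  Sample standard deviations s_i = √(s[i,i]):
  s(X_1) = √(0.6667) = 0.8165
  s(X_2) = √(7.5833) = 2.7538

Step 3 — r_{ij} = s_{ij} / (s_i · s_j):
  r[X_1,X_1] = 1 (diagonal).
  r[X_1,X_2] = -1.3333 / (0.8165 · 2.7538) = -1.3333 / 2.2485 = -0.593
  r[X_2,X_2] = 1 (diagonal).

R is symmetric with unit diagonal. Assembling:

R = [[1, -0.593],
 [-0.593, 1]]


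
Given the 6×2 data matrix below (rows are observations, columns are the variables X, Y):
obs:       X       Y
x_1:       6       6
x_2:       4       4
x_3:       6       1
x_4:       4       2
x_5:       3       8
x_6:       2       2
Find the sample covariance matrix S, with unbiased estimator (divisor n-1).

Step 1 — column means:
  mean(X) = (6 + 4 + 6 + 4 + 3 + 2) / 6 = 25/6 = 4.1667
  mean(Y) = (6 + 4 + 1 + 2 + 8 + 2) / 6 = 23/6 = 3.8333

Step 2 — sample covariance S[i,j] = (1/(n-1)) · Σ_k (x_{k,i} - mean_i) · (x_{k,j} - mean_j), with n-1 = 5.
  S[X,X] = ((1.8333)·(1.8333) + (-0.1667)·(-0.1667) + (1.8333)·(1.8333) + (-0.1667)·(-0.1667) + (-1.1667)·(-1.1667) + (-2.1667)·(-2.1667)) / 5 = 12.8333/5 = 2.5667
  S[X,Y] = ((1.8333)·(2.1667) + (-0.1667)·(0.1667) + (1.8333)·(-2.8333) + (-0.1667)·(-1.8333) + (-1.1667)·(4.1667) + (-2.1667)·(-1.8333)) / 5 = -1.8333/5 = -0.3667
  S[Y,Y] = ((2.1667)·(2.1667) + (0.1667)·(0.1667) + (-2.8333)·(-2.8333) + (-1.8333)·(-1.8333) + (4.1667)·(4.1667) + (-1.8333)·(-1.8333)) / 5 = 36.8333/5 = 7.3667

S is symmetric (S[j,i] = S[i,j]). Assembling:

S = [[2.5667, -0.3667],
 [-0.3667, 7.3667]]


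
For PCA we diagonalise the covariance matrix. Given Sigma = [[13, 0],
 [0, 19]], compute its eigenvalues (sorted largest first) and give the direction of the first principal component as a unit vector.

Step 1 — characteristic polynomial of 2×2 Sigma:
  det(Sigma - λI) = λ² - trace · λ + det = 0.
  trace = 13 + 19 = 32, det = 13·19 - (0)² = 247.
Step 2 — discriminant:
  Δ = trace² - 4·det = 1024 - 988 = 36.
Step 3 — eigenvalues:
  λ = (trace ± √Δ)/2 = (32 ± 6)/2,
  λ_1 = 19,  λ_2 = 13.

Step 4 — unit eigenvector for λ_1: Sigma is diagonal, so its eigenvectors are the coordinate axes. λ_1 = 19 is the diagonal entry on the second coordinate axis, hence
  v_1 = (0, 1) (||v_1|| = 1).

λ_1 = 19,  λ_2 = 13;  v_1 ≈ (0, 1)


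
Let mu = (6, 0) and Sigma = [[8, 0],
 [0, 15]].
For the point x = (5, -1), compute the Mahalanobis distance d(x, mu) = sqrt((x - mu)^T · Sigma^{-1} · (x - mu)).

Step 1 — centre the observation: (x - mu) = (-1, -1).

Step 2 — invert Sigma. det(Sigma) = 8·15 - (0)² = 120.
  Sigma^{-1} = (1/det) · [[d, -b], [-b, a]] = [[0.125, 0],
 [0, 0.0667]].

Step 3 — form the quadratic (x - mu)^T · Sigma^{-1} · (x - mu):
  Sigma^{-1} · (x - mu) = (-0.125, -0.0667).
  (x - mu)^T · [Sigma^{-1} · (x - mu)] = (-1)·(-0.125) + (-1)·(-0.0667) = 0.1917.

Step 4 — take square root: d = √(0.1917) ≈ 0.4378.

d(x, mu) = √(0.1917) ≈ 0.4378


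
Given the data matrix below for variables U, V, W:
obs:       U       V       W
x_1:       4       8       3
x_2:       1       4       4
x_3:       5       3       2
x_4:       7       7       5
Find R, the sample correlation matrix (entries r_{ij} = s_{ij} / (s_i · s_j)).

Step 1 — column means:
  mean(U) = (4 + 1 + 5 + 7) / 4 = 17/4 = 4.25
  mean(V) = (8 + 4 + 3 + 7) / 4 = 22/4 = 5.5
  mean(W) = (3 + 4 + 2 + 5) / 4 = 14/4 = 3.5

Step 2 — sample variances and covariances s[i,j] = (1/(n-1)) · Σ_k (x_{k,i} - mean_i) · (x_{k,j} - mean_j), with n-1 = 3:
  s[U,U] = ((-0.25)·(-0.25) + (-3.25)·(-3.25) + (0.75)·(0.75) + (2.75)·(2.75)) / 3 = 18.75/3 = 6.25
  s[U,V] = ((-0.25)·(2.5) + (-3.25)·(-1.5) + (0.75)·(-2.5) + (2.75)·(1.5)) / 3 = 6.5/3 = 2.1667
  s[U,W] = ((-0.25)·(-0.5) + (-3.25)·(0.5) + (0.75)·(-1.5) + (2.75)·(1.5)) / 3 = 1.5/3 = 0.5
  s[V,V] = ((2.5)·(2.5) + (-1.5)·(-1.5) + (-2.5)·(-2.5) + (1.5)·(1.5)) / 3 = 17/3 = 5.6667
  s[V,W] = ((2.5)·(-0.5) + (-1.5)·(0.5) + (-2.5)·(-1.5) + (1.5)·(1.5)) / 3 = 4/3 = 1.3333
  s[W,W] = ((-0.5)·(-0.5) + (0.5)·(0.5) + (-1.5)·(-1.5) + (1.5)·(1.5)) / 3 = 5/3 = 1.6667
  Sample standard deviations s_i = √(s[i,i]):
  s(U) = √(6.25) = 2.5
  s(V) = √(5.6667) = 2.3805
  s(W) = √(1.6667) = 1.291

Step 3 — r_{ij} = s_{ij} / (s_i · s_j):
  r[U,U] = 1 (diagonal).
  r[U,V] = 2.1667 / (2.5 · 2.3805) = 2.1667 / 5.9512 = 0.3641
  r[U,W] = 0.5 / (2.5 · 1.291) = 0.5 / 3.2275 = 0.1549
  r[V,V] = 1 (diagonal).
  r[V,W] = 1.3333 / (2.3805 · 1.291) = 1.3333 / 3.0732 = 0.4339
  r[W,W] = 1 (diagonal).

R is symmetric with unit diagonal. Assembling:

R = [[1, 0.3641, 0.1549],
 [0.3641, 1, 0.4339],
 [0.1549, 0.4339, 1]]


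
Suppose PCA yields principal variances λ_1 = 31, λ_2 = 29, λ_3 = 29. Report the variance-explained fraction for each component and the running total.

Step 1 — total variance = trace(Sigma) = Σ λ_i = 31 + 29 + 29 = 89.

Step 2 — fraction explained by component i = λ_i / Σ λ:
  PC1: 31/89 = 0.3483
  PC2: 29/89 = 0.3258
  PC3: 29/89 = 0.3258

Step 3 — cumulative fraction after k components = (λ_1 + ... + λ_k) / Σ λ:
  k = 1: 31/89 = 0.3483
  k = 2: (31 + 29)/89 = 60/89 = 0.6742
  k = 3: (31 + 29 + 29)/89 = 89/89 = 1

Summary (fraction, with percent):

explained: PC1 0.3483 (34.83%), PC2 0.3258 (32.58%), PC3 0.3258 (32.58%);  cumulative: 0.3483, 0.6742, 1


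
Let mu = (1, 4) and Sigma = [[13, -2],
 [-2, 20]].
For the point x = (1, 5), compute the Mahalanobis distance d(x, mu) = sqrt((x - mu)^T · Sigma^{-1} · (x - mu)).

Step 1 — centre the observation: (x - mu) = (0, 1).

Step 2 — invert Sigma. det(Sigma) = 13·20 - (-2)² = 256.
  Sigma^{-1} = (1/det) · [[d, -b], [-b, a]] = [[0.0781, 0.0078],
 [0.0078, 0.0508]].

Step 3 — form the quadratic (x - mu)^T · Sigma^{-1} · (x - mu):
  Sigma^{-1} · (x - mu) = (0.0078, 0.0508).
  (x - mu)^T · [Sigma^{-1} · (x - mu)] = (0)·(0.0078) + (1)·(0.0508) = 0.0508.

Step 4 — take square root: d = √(0.0508) ≈ 0.2253.

d(x, mu) = √(0.0508) ≈ 0.2253


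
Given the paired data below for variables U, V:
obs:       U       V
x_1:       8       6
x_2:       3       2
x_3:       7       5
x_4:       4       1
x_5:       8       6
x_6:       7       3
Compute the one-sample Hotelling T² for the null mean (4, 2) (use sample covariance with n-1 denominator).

Step 1 — sample mean vector:
  mean(U) = (8 + 3 + 7 + 4 + 8 + 7) / 6 = 37/6 = 6.1667
  mean(V) = (6 + 2 + 5 + 1 + 6 + 3) / 6 = 23/6 = 3.8333
  x̄ = (6.1667, 3.8333),  deviation x̄ - mu_0 = (6.1667, 3.8333) - (4, 2) = (2.1667, 1.8333).

Step 2 — sample covariance matrix, S[i,j] = (1/(n-1)) · Σ_k (x_{k,i} - mean_i) · (x_{k,j} - mean_j), divisor n-1 = 5:
  S[U,U] = ((1.8333)·(1.8333) + (-3.1667)·(-3.1667) + (0.8333)·(0.8333) + (-2.1667)·(-2.1667) + (1.8333)·(1.8333) + (0.8333)·(0.8333)) / 5 = 22.8333/5 = 4.5667
  S[U,V] = ((1.8333)·(2.1667) + (-3.1667)·(-1.8333) + (0.8333)·(1.1667) + (-2.1667)·(-2.8333) + (1.8333)·(2.1667) + (0.8333)·(-0.8333)) / 5 = 20.1667/5 = 4.0333
  S[V,V] = ((2.1667)·(2.1667) + (-1.8333)·(-1.8333) + (1.1667)·(1.1667) + (-2.8333)·(-2.8333) + (2.1667)·(2.1667) + (-0.8333)·(-0.8333)) / 5 = 22.8333/5 = 4.5667
  S = [[4.5667, 4.0333],
 [4.0333, 4.5667]].

Step 3 — invert S. det(S) = 4.5667·4.5667 - (4.0333)² = 4.5867.
  S^{-1} = (1/det) · [[d, -b], [-b, a]] = [[0.9956, -0.8794],
 [-0.8794, 0.9956]].

Step 4 — quadratic form (x̄ - mu_0)^T · S^{-1} · (x̄ - mu_0):
  S^{-1} · (x̄ - mu_0) = (0.5451, -0.0799),
  (x̄ - mu_0)^T · [...] = (2.1667)·(0.5451) + (1.8333)·(-0.0799) = 1.0344.

Step 5 — scale by n: T² = 6 · 1.0344 = 6.2064.

T² ≈ 6.2064


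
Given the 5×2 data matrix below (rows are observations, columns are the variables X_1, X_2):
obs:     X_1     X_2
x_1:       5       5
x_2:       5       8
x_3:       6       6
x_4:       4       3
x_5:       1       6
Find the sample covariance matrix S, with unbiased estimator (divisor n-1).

Step 1 — column means:
  mean(X_1) = (5 + 5 + 6 + 4 + 1) / 5 = 21/5 = 4.2
  mean(X_2) = (5 + 8 + 6 + 3 + 6) / 5 = 28/5 = 5.6

Step 2 — sample covariance S[i,j] = (1/(n-1)) · Σ_k (x_{k,i} - mean_i) · (x_{k,j} - mean_j), with n-1 = 4.
  S[X_1,X_1] = ((0.8)·(0.8) + (0.8)·(0.8) + (1.8)·(1.8) + (-0.2)·(-0.2) + (-3.2)·(-3.2)) / 4 = 14.8/4 = 3.7
  S[X_1,X_2] = ((0.8)·(-0.6) + (0.8)·(2.4) + (1.8)·(0.4) + (-0.2)·(-2.6) + (-3.2)·(0.4)) / 4 = 1.4/4 = 0.35
  S[X_2,X_2] = ((-0.6)·(-0.6) + (2.4)·(2.4) + (0.4)·(0.4) + (-2.6)·(-2.6) + (0.4)·(0.4)) / 4 = 13.2/4 = 3.3

S is symmetric (S[j,i] = S[i,j]). Assembling:

S = [[3.7, 0.35],
 [0.35, 3.3]]


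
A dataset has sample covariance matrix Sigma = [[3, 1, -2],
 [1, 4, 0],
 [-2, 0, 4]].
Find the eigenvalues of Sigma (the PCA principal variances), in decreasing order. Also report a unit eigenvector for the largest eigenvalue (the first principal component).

Step 1 — characteristic polynomial p(λ) = det(λI - Sigma) = λ³ - tr·λ² + c_1·λ - det, where tr = trace, c_1 = sum of the principal 2×2 minors, det = det(Sigma):
  tr = 3 + 4 + 4 = 11,
  c_1 = (3·4 - (1)²) + (3·4 - (-2)²) + (4·4 - (0)²) = 11 + 8 + 16 = 35,
  det = 3·(4·4 - (0)²) - (1)·((1)·4 - (0)·(-2)) + (-2)·((1)·(0) - 4·(-2)) = 3·(16) - (1)·(4) + (-2)·(8) = 28.
  So p(λ) = λ³ - 11λ² + 35λ - 28.
Step 2 — look for an integer root (rational root theorem: any rational root is an integer divisor of 28). Testing λ = 4:
  p(4) = 64 - 176 + 140 - 28 = 0  ✓
  Dividing out (λ - 4): p(λ) = (λ - 4)(λ² - 7λ + 7).
Step 3 — remaining eigenvalues from the quadratic λ² - 7λ + 7 = 0:
  Δ = 7² - 4·7 = 49 - 28 = 21,  λ = (7 ± √21)/2 = (7 ± 4.5826)/2 ≈ 5.7913 or 1.2087.
  Sorted: λ_1 = 5.7913,  λ_2 = 4,  λ_3 = 1.2087  (check: sum = 11 = tr ✓).

Step 4 — unit eigenvector for λ_1 ≈ 5.7913: v spans the null space of (Sigma - λ_1 I), whose rows are
  r_1 = (-2.7913, 1, -2),  r_2 = (1, -1.7913, 0),  r_3 = (-2, 0, -1.7913).
  v is orthogonal to every row, so take v ∝ r_1 × r_2 = ((1)·(0) - (-2)·(-1.7913), (-2)·(1) - (-2.7913)·(0), (-2.7913)·(-1.7913) - (1)·(1)) ≈ (-3.5826, -2, 4).
  Rescale (multiply by -1 so the first nonzero entry is positive): u = (3.5826, 2, -4).
  ||u|| = √((3.5826)² + (2)² + (-4)²) = √(32.8348) ≈ 5.7302,  v_1 = u/||u|| ≈ (0.6252, 0.349, -0.6981) (||v_1|| = 1).

λ_1 = 5.7913,  λ_2 = 4,  λ_3 = 1.2087;  v_1 ≈ (0.6252, 0.349, -0.6981)


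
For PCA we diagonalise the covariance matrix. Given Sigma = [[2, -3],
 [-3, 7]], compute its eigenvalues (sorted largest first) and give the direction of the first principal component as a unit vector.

Step 1 — characteristic polynomial of 2×2 Sigma:
  det(Sigma - λI) = λ² - trace · λ + det = 0.
  trace = 2 + 7 = 9, det = 2·7 - (-3)² = 5.
Step 2 — discriminant:
  Δ = trace² - 4·det = 81 - 20 = 61.
Step 3 — eigenvalues:
  λ = (trace ± √Δ)/2 = (9 ± 7.8102)/2,
  λ_1 = 8.4051,  λ_2 = 0.5949.

Step 4 — unit eigenvector for λ_1: solve (Sigma - λ_1 I)v = 0. First row:
  (2 - 8.4051)·v_x + (-3)·v_y = 0, i.e. (-6.4051)·v_x + (-3)·v_y = 0,
  so v ∝ (b, λ_1 - a) = (-3, 6.4051); multiply by -1 so the first entry is positive: u = (3, -6.4051).
  ||u|| = √((3)² + (-6.4051)²) = √(50.0256) ≈ 7.0729,
  v_1 = u/||u|| ≈ (0.4242, -0.9056) (||v_1|| = 1).

λ_1 = 8.4051,  λ_2 = 0.5949;  v_1 ≈ (0.4242, -0.9056)


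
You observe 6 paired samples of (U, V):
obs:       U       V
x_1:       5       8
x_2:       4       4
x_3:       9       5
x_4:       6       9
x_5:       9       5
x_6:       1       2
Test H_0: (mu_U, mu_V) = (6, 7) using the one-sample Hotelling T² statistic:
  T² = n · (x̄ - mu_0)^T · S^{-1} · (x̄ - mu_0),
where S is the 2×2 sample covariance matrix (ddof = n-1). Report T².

Step 1 — sample mean vector:
  mean(U) = (5 + 4 + 9 + 6 + 9 + 1) / 6 = 34/6 = 5.6667
  mean(V) = (8 + 4 + 5 + 9 + 5 + 2) / 6 = 33/6 = 5.5
  x̄ = (5.6667, 5.5),  deviation x̄ - mu_0 = (5.6667, 5.5) - (6, 7) = (-0.3333, -1.5).

Step 2 — sample covariance matrix, S[i,j] = (1/(n-1)) · Σ_k (x_{k,i} - mean_i) · (x_{k,j} - mean_j), divisor n-1 = 5:
  S[U,U] = ((-0.6667)·(-0.6667) + (-1.6667)·(-1.6667) + (3.3333)·(3.3333) + (0.3333)·(0.3333) + (3.3333)·(3.3333) + (-4.6667)·(-4.6667)) / 5 = 47.3333/5 = 9.4667
  S[U,V] = ((-0.6667)·(2.5) + (-1.6667)·(-1.5) + (3.3333)·(-0.5) + (0.3333)·(3.5) + (3.3333)·(-0.5) + (-4.6667)·(-3.5)) / 5 = 15/5 = 3
  S[V,V] = ((2.5)·(2.5) + (-1.5)·(-1.5) + (-0.5)·(-0.5) + (3.5)·(3.5) + (-0.5)·(-0.5) + (-3.5)·(-3.5)) / 5 = 33.5/5 = 6.7
  S = [[9.4667, 3],
 [3, 6.7]].

Step 3 — invert S. det(S) = 9.4667·6.7 - (3)² = 54.4267.
  S^{-1} = (1/det) · [[d, -b], [-b, a]] = [[0.1231, -0.0551],
 [-0.0551, 0.1739]].

Step 4 — quadratic form (x̄ - mu_0)^T · S^{-1} · (x̄ - mu_0):
  S^{-1} · (x̄ - mu_0) = (0.0416, -0.2425),
  (x̄ - mu_0)^T · [...] = (-0.3333)·(0.0416) + (-1.5)·(-0.2425) = 0.3499.

Step 5 — scale by n: T² = 6 · 0.3499 = 2.0995.

T² ≈ 2.0995


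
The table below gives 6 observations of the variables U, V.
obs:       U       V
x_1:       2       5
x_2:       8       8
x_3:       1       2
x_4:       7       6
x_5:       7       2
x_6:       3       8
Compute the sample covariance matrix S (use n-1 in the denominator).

Step 1 — column means:
  mean(U) = (2 + 8 + 1 + 7 + 7 + 3) / 6 = 28/6 = 4.6667
  mean(V) = (5 + 8 + 2 + 6 + 2 + 8) / 6 = 31/6 = 5.1667

Step 2 — sample covariance S[i,j] = (1/(n-1)) · Σ_k (x_{k,i} - mean_i) · (x_{k,j} - mean_j), with n-1 = 5.
  S[U,U] = ((-2.6667)·(-2.6667) + (3.3333)·(3.3333) + (-3.6667)·(-3.6667) + (2.3333)·(2.3333) + (2.3333)·(2.3333) + (-1.6667)·(-1.6667)) / 5 = 45.3333/5 = 9.0667
  S[U,V] = ((-2.6667)·(-0.1667) + (3.3333)·(2.8333) + (-3.6667)·(-3.1667) + (2.3333)·(0.8333) + (2.3333)·(-3.1667) + (-1.6667)·(2.8333)) / 5 = 11.3333/5 = 2.2667
  S[V,V] = ((-0.1667)·(-0.1667) + (2.8333)·(2.8333) + (-3.1667)·(-3.1667) + (0.8333)·(0.8333) + (-3.1667)·(-3.1667) + (2.8333)·(2.8333)) / 5 = 36.8333/5 = 7.3667

S is symmetric (S[j,i] = S[i,j]). Assembling:

S = [[9.0667, 2.2667],
 [2.2667, 7.3667]]


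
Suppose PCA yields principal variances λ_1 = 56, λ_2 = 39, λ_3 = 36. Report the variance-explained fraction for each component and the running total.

Step 1 — total variance = trace(Sigma) = Σ λ_i = 56 + 39 + 36 = 131.

Step 2 — fraction explained by component i = λ_i / Σ λ:
  PC1: 56/131 = 0.4275
  PC2: 39/131 = 0.2977
  PC3: 36/131 = 0.2748

Step 3 — cumulative fraction after k components = (λ_1 + ... + λ_k) / Σ λ:
  k = 1: 56/131 = 0.4275
  k = 2: (56 + 39)/131 = 95/131 = 0.7252
  k = 3: (56 + 39 + 36)/131 = 131/131 = 1

Summary (fraction, with percent):

explained: PC1 0.4275 (42.75%), PC2 0.2977 (29.77%), PC3 0.2748 (27.48%);  cumulative: 0.4275, 0.7252, 1


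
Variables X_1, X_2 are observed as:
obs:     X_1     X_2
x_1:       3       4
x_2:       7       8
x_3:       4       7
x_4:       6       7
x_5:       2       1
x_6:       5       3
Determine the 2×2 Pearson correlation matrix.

Step 1 — column means:
  mean(X_1) = (3 + 7 + 4 + 6 + 2 + 5) / 6 = 27/6 = 4.5
  mean(X_2) = (4 + 8 + 7 + 7 + 1 + 3) / 6 = 30/6 = 5

Step 2 — sample variances and covariances s[i,j] = (1/(n-1)) · Σ_k (x_{k,i} - mean_i) · (x_{k,j} - mean_j), with n-1 = 5:
  s[X_1,X_1] = ((-1.5)·(-1.5) + (2.5)·(2.5) + (-0.5)·(-0.5) + (1.5)·(1.5) + (-2.5)·(-2.5) + (0.5)·(0.5)) / 5 = 17.5/5 = 3.5
  s[X_1,X_2] = ((-1.5)·(-1) + (2.5)·(3) + (-0.5)·(2) + (1.5)·(2) + (-2.5)·(-4) + (0.5)·(-2)) / 5 = 20/5 = 4
  s[X_2,X_2] = ((-1)·(-1) + (3)·(3) + (2)·(2) + (2)·(2) + (-4)·(-4) + (-2)·(-2)) / 5 = 38/5 = 7.6
  Sample standard deviations s_i = √(s[i,i]):
  s(X_1) = √(3.5) = 1.8708
  s(X_2) = √(7.6) = 2.7568

Step 3 — r_{ij} = s_{ij} / (s_i · s_j):
  r[X_1,X_1] = 1 (diagonal).
  r[X_1,X_2] = 4 / (1.8708 · 2.7568) = 4 / 5.1575 = 0.7756
  r[X_2,X_2] = 1 (diagonal).

R is symmetric with unit diagonal. Assembling:

R = [[1, 0.7756],
 [0.7756, 1]]


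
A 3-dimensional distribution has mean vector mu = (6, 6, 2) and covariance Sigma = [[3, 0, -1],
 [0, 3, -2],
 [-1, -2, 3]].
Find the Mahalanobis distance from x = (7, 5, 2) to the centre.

Step 1 — centre the observation: (x - mu) = (1, -1, 0).

Step 2 — invert Sigma (cofactor / det for 3×3, or solve directly):
  Sigma^{-1} = [[0.4167, 0.1667, 0.25],
 [0.1667, 0.6667, 0.5],
 [0.25, 0.5, 0.75]].

Step 3 — form the quadratic (x - mu)^T · Sigma^{-1} · (x - mu):
  Sigma^{-1} · (x - mu) = (0.25, -0.5, -0.25).
  (x - mu)^T · [Sigma^{-1} · (x - mu)] = (1)·(0.25) + (-1)·(-0.5) + (0)·(-0.25) = 0.75.

Step 4 — take square root: d = √(0.75) ≈ 0.866.

d(x, mu) = √(0.75) ≈ 0.866


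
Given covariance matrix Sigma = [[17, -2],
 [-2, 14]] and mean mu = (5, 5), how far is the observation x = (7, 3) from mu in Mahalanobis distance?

Step 1 — centre the observation: (x - mu) = (2, -2).

Step 2 — invert Sigma. det(Sigma) = 17·14 - (-2)² = 234.
  Sigma^{-1} = (1/det) · [[d, -b], [-b, a]] = [[0.0598, 0.0085],
 [0.0085, 0.0726]].

Step 3 — form the quadratic (x - mu)^T · Sigma^{-1} · (x - mu):
  Sigma^{-1} · (x - mu) = (0.1026, -0.1282).
  (x - mu)^T · [Sigma^{-1} · (x - mu)] = (2)·(0.1026) + (-2)·(-0.1282) = 0.4615.

Step 4 — take square root: d = √(0.4615) ≈ 0.6794.

d(x, mu) = √(0.4615) ≈ 0.6794


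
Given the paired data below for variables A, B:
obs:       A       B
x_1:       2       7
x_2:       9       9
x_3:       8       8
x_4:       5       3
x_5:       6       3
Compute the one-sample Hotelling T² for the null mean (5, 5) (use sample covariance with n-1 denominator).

Step 1 — sample mean vector:
  mean(A) = (2 + 9 + 8 + 5 + 6) / 5 = 30/5 = 6
  mean(B) = (7 + 9 + 8 + 3 + 3) / 5 = 30/5 = 6
  x̄ = (6, 6),  deviation x̄ - mu_0 = (6, 6) - (5, 5) = (1, 1).

Step 2 — sample covariance matrix, S[i,j] = (1/(n-1)) · Σ_k (x_{k,i} - mean_i) · (x_{k,j} - mean_j), divisor n-1 = 4:
  S[A,A] = ((-4)·(-4) + (3)·(3) + (2)·(2) + (-1)·(-1) + (0)·(0)) / 4 = 30/4 = 7.5
  S[A,B] = ((-4)·(1) + (3)·(3) + (2)·(2) + (-1)·(-3) + (0)·(-3)) / 4 = 12/4 = 3
  S[B,B] = ((1)·(1) + (3)·(3) + (2)·(2) + (-3)·(-3) + (-3)·(-3)) / 4 = 32/4 = 8
  S = [[7.5, 3],
 [3, 8]].

Step 3 — invert S. det(S) = 7.5·8 - (3)² = 51.
  S^{-1} = (1/det) · [[d, -b], [-b, a]] = [[0.1569, -0.0588],
 [-0.0588, 0.1471]].

Step 4 — quadratic form (x̄ - mu_0)^T · S^{-1} · (x̄ - mu_0):
  S^{-1} · (x̄ - mu_0) = (0.098, 0.0882),
  (x̄ - mu_0)^T · [...] = (1)·(0.098) + (1)·(0.0882) = 0.1863.

Step 5 — scale by n: T² = 5 · 0.1863 = 0.9314.

T² ≈ 0.9314


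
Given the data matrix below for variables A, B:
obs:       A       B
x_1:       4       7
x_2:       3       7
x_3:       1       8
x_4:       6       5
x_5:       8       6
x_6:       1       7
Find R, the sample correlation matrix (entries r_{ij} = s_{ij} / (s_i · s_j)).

Step 1 — column means:
  mean(A) = (4 + 3 + 1 + 6 + 8 + 1) / 6 = 23/6 = 3.8333
  mean(B) = (7 + 7 + 8 + 5 + 6 + 7) / 6 = 40/6 = 6.6667

Step 2 — sample variances and covariances s[i,j] = (1/(n-1)) · Σ_k (x_{k,i} - mean_i) · (x_{k,j} - mean_j), with n-1 = 5:
  s[A,A] = ((0.1667)·(0.1667) + (-0.8333)·(-0.8333) + (-2.8333)·(-2.8333) + (2.1667)·(2.1667) + (4.1667)·(4.1667) + (-2.8333)·(-2.8333)) / 5 = 38.8333/5 = 7.7667
  s[A,B] = ((0.1667)·(0.3333) + (-0.8333)·(0.3333) + (-2.8333)·(1.3333) + (2.1667)·(-1.6667) + (4.1667)·(-0.6667) + (-2.8333)·(0.3333)) / 5 = -11.3333/5 = -2.2667
  s[B,B] = ((0.3333)·(0.3333) + (0.3333)·(0.3333) + (1.3333)·(1.3333) + (-1.6667)·(-1.6667) + (-0.6667)·(-0.6667) + (0.3333)·(0.3333)) / 5 = 5.3333/5 = 1.0667
  Sample standard deviations s_i = √(s[i,i]):
  s(A) = √(7.7667) = 2.7869
  s(B) = √(1.0667) = 1.0328

Step 3 — r_{ij} = s_{ij} / (s_i · s_j):
  r[A,A] = 1 (diagonal).
  r[A,B] = -2.2667 / (2.7869 · 1.0328) = -2.2667 / 2.8783 = -0.7875
  r[B,B] = 1 (diagonal).

R is symmetric with unit diagonal. Assembling:

R = [[1, -0.7875],
 [-0.7875, 1]]


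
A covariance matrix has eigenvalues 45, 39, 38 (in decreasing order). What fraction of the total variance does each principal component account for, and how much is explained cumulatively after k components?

Step 1 — total variance = trace(Sigma) = Σ λ_i = 45 + 39 + 38 = 122.

Step 2 — fraction explained by component i = λ_i / Σ λ:
  PC1: 45/122 = 0.3689
  PC2: 39/122 = 0.3197
  PC3: 38/122 = 0.3115

Step 3 — cumulative fraction after k components = (λ_1 + ... + λ_k) / Σ λ:
  k = 1: 45/122 = 0.3689
  k = 2: (45 + 39)/122 = 84/122 = 0.6885
  k = 3: (45 + 39 + 38)/122 = 122/122 = 1

Summary (fraction, with percent):

explained: PC1 0.3689 (36.89%), PC2 0.3197 (31.97%), PC3 0.3115 (31.15%);  cumulative: 0.3689, 0.6885, 1


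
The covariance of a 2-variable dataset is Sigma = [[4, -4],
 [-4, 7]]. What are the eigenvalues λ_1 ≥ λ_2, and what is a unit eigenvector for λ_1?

Step 1 — characteristic polynomial of 2×2 Sigma:
  det(Sigma - λI) = λ² - trace · λ + det = 0.
  trace = 4 + 7 = 11, det = 4·7 - (-4)² = 12.
Step 2 — discriminant:
  Δ = trace² - 4·det = 121 - 48 = 73.
Step 3 — eigenvalues:
  λ = (trace ± √Δ)/2 = (11 ± 8.544)/2,
  λ_1 = 9.772,  λ_2 = 1.228.

Step 4 — unit eigenvector for λ_1: solve (Sigma - λ_1 I)v = 0. First row:
  (4 - 9.772)·v_x + (-4)·v_y = 0, i.e. (-5.772)·v_x + (-4)·v_y = 0,
  so v ∝ (b, λ_1 - a) = (-4, 5.772); multiply by -1 so the first entry is positive: u = (4, -5.772).
  ||u|| = √((4)² + (-5.772)²) = √(49.316) ≈ 7.0225,
  v_1 = u/||u|| ≈ (0.5696, -0.8219) (||v_1|| = 1).

λ_1 = 9.772,  λ_2 = 1.228;  v_1 ≈ (0.5696, -0.8219)


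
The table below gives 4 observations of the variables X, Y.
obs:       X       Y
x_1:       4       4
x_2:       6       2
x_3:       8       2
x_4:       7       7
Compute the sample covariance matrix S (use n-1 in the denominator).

Step 1 — column means:
  mean(X) = (4 + 6 + 8 + 7) / 4 = 25/4 = 6.25
  mean(Y) = (4 + 2 + 2 + 7) / 4 = 15/4 = 3.75

Step 2 — sample covariance S[i,j] = (1/(n-1)) · Σ_k (x_{k,i} - mean_i) · (x_{k,j} - mean_j), with n-1 = 3.
  S[X,X] = ((-2.25)·(-2.25) + (-0.25)·(-0.25) + (1.75)·(1.75) + (0.75)·(0.75)) / 3 = 8.75/3 = 2.9167
  S[X,Y] = ((-2.25)·(0.25) + (-0.25)·(-1.75) + (1.75)·(-1.75) + (0.75)·(3.25)) / 3 = -0.75/3 = -0.25
  S[Y,Y] = ((0.25)·(0.25) + (-1.75)·(-1.75) + (-1.75)·(-1.75) + (3.25)·(3.25)) / 3 = 16.75/3 = 5.5833

S is symmetric (S[j,i] = S[i,j]). Assembling:

S = [[2.9167, -0.25],
 [-0.25, 5.5833]]


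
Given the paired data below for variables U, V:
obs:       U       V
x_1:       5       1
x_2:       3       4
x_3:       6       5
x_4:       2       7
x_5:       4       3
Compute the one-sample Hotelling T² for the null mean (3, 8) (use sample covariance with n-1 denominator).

Step 1 — sample mean vector:
  mean(U) = (5 + 3 + 6 + 2 + 4) / 5 = 20/5 = 4
  mean(V) = (1 + 4 + 5 + 7 + 3) / 5 = 20/5 = 4
  x̄ = (4, 4),  deviation x̄ - mu_0 = (4, 4) - (3, 8) = (1, -4).

Step 2 — sample covariance matrix, S[i,j] = (1/(n-1)) · Σ_k (x_{k,i} - mean_i) · (x_{k,j} - mean_j), divisor n-1 = 4:
  S[U,U] = ((1)·(1) + (-1)·(-1) + (2)·(2) + (-2)·(-2) + (0)·(0)) / 4 = 10/4 = 2.5
  S[U,V] = ((1)·(-3) + (-1)·(0) + (2)·(1) + (-2)·(3) + (0)·(-1)) / 4 = -7/4 = -1.75
  S[V,V] = ((-3)·(-3) + (0)·(0) + (1)·(1) + (3)·(3) + (-1)·(-1)) / 4 = 20/4 = 5
  S = [[2.5, -1.75],
 [-1.75, 5]].

Step 3 — invert S. det(S) = 2.5·5 - (-1.75)² = 9.4375.
  S^{-1} = (1/det) · [[d, -b], [-b, a]] = [[0.5298, 0.1854],
 [0.1854, 0.2649]].

Step 4 — quadratic form (x̄ - mu_0)^T · S^{-1} · (x̄ - mu_0):
  S^{-1} · (x̄ - mu_0) = (-0.2119, -0.8742),
  (x̄ - mu_0)^T · [...] = (1)·(-0.2119) + (-4)·(-0.8742) = 3.2848.

Step 5 — scale by n: T² = 5 · 3.2848 = 16.4238.

T² ≈ 16.4238


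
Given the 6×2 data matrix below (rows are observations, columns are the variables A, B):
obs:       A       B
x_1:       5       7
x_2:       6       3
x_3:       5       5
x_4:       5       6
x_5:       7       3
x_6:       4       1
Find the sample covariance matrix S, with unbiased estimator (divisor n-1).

Step 1 — column means:
  mean(A) = (5 + 6 + 5 + 5 + 7 + 4) / 6 = 32/6 = 5.3333
  mean(B) = (7 + 3 + 5 + 6 + 3 + 1) / 6 = 25/6 = 4.1667

Step 2 — sample covariance S[i,j] = (1/(n-1)) · Σ_k (x_{k,i} - mean_i) · (x_{k,j} - mean_j), with n-1 = 5.
  S[A,A] = ((-0.3333)·(-0.3333) + (0.6667)·(0.6667) + (-0.3333)·(-0.3333) + (-0.3333)·(-0.3333) + (1.6667)·(1.6667) + (-1.3333)·(-1.3333)) / 5 = 5.3333/5 = 1.0667
  S[A,B] = ((-0.3333)·(2.8333) + (0.6667)·(-1.1667) + (-0.3333)·(0.8333) + (-0.3333)·(1.8333) + (1.6667)·(-1.1667) + (-1.3333)·(-3.1667)) / 5 = -0.3333/5 = -0.0667
  S[B,B] = ((2.8333)·(2.8333) + (-1.1667)·(-1.1667) + (0.8333)·(0.8333) + (1.8333)·(1.8333) + (-1.1667)·(-1.1667) + (-3.1667)·(-3.1667)) / 5 = 24.8333/5 = 4.9667

S is symmetric (S[j,i] = S[i,j]). Assembling:

S = [[1.0667, -0.0667],
 [-0.0667, 4.9667]]


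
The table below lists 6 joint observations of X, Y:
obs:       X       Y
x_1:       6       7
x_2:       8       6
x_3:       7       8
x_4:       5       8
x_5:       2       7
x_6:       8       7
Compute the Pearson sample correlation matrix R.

Step 1 — column means:
  mean(X) = (6 + 8 + 7 + 5 + 2 + 8) / 6 = 36/6 = 6
  mean(Y) = (7 + 6 + 8 + 8 + 7 + 7) / 6 = 43/6 = 7.1667

Step 2 — sample variances and covariances s[i,j] = (1/(n-1)) · Σ_k (x_{k,i} - mean_i) · (x_{k,j} - mean_j), with n-1 = 5:
  s[X,X] = ((0)·(0) + (2)·(2) + (1)·(1) + (-1)·(-1) + (-4)·(-4) + (2)·(2)) / 5 = 26/5 = 5.2
  s[X,Y] = ((0)·(-0.1667) + (2)·(-1.1667) + (1)·(0.8333) + (-1)·(0.8333) + (-4)·(-0.1667) + (2)·(-0.1667)) / 5 = -2/5 = -0.4
  s[Y,Y] = ((-0.1667)·(-0.1667) + (-1.1667)·(-1.1667) + (0.8333)·(0.8333) + (0.8333)·(0.8333) + (-0.1667)·(-0.1667) + (-0.1667)·(-0.1667)) / 5 = 2.8333/5 = 0.5667
  Sample standard deviations s_i = √(s[i,i]):
  s(X) = √(5.2) = 2.2804
  s(Y) = √(0.5667) = 0.7528

Step 3 — r_{ij} = s_{ij} / (s_i · s_j):
  r[X,X] = 1 (diagonal).
  r[X,Y] = -0.4 / (2.2804 · 0.7528) = -0.4 / 1.7166 = -0.233
  r[Y,Y] = 1 (diagonal).

R is symmetric with unit diagonal. Assembling:

R = [[1, -0.233],
 [-0.233, 1]]


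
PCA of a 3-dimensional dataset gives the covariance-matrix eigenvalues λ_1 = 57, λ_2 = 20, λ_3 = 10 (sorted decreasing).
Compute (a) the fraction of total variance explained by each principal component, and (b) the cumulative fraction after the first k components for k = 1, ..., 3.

Step 1 — total variance = trace(Sigma) = Σ λ_i = 57 + 20 + 10 = 87.

Step 2 — fraction explained by component i = λ_i / Σ λ:
  PC1: 57/87 = 0.6552
  PC2: 20/87 = 0.2299
  PC3: 10/87 = 0.1149

Step 3 — cumulative fraction after k components = (λ_1 + ... + λ_k) / Σ λ:
  k = 1: 57/87 = 0.6552
  k = 2: (57 + 20)/87 = 77/87 = 0.8851
  k = 3: (57 + 20 + 10)/87 = 87/87 = 1

Summary (fraction, with percent):

explained: PC1 0.6552 (65.52%), PC2 0.2299 (22.99%), PC3 0.1149 (11.49%);  cumulative: 0.6552, 0.8851, 1


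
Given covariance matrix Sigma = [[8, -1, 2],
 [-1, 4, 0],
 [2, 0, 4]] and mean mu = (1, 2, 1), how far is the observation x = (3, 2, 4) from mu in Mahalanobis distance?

Step 1 — centre the observation: (x - mu) = (2, 0, 3).

Step 2 — invert Sigma (cofactor / det for 3×3, or solve directly):
  Sigma^{-1} = [[0.1481, 0.037, -0.0741],
 [0.037, 0.2593, -0.0185],
 [-0.0741, -0.0185, 0.287]].

Step 3 — form the quadratic (x - mu)^T · Sigma^{-1} · (x - mu):
  Sigma^{-1} · (x - mu) = (0.0741, 0.0185, 0.713).
  (x - mu)^T · [Sigma^{-1} · (x - mu)] = (2)·(0.0741) + (0)·(0.0185) + (3)·(0.713) = 2.287.

Step 4 — take square root: d = √(2.287) ≈ 1.5123.

d(x, mu) = √(2.287) ≈ 1.5123


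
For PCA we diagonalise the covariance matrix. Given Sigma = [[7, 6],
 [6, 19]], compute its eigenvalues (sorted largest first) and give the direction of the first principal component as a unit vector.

Step 1 — characteristic polynomial of 2×2 Sigma:
  det(Sigma - λI) = λ² - trace · λ + det = 0.
  trace = 7 + 19 = 26, det = 7·19 - (6)² = 97.
Step 2 — discriminant:
  Δ = trace² - 4·det = 676 - 388 = 288.
Step 3 — eigenvalues:
  λ = (trace ± √Δ)/2 = (26 ± 16.9706)/2,
  λ_1 = 21.4853,  λ_2 = 4.5147.

Step 4 — unit eigenvector for λ_1: solve (Sigma - λ_1 I)v = 0. First row:
  (7 - 21.4853)·v_x + (6)·v_y = 0, i.e. (-14.4853)·v_x + (6)·v_y = 0,
  so v ∝ (b, λ_1 - a) = (6, 14.4853) = u.
  ||u|| = √((6)² + (14.4853)²) = √(245.8234) ≈ 15.6788,
  v_1 = u/||u|| ≈ (0.3827, 0.9239) (||v_1|| = 1).

λ_1 = 21.4853,  λ_2 = 4.5147;  v_1 ≈ (0.3827, 0.9239)


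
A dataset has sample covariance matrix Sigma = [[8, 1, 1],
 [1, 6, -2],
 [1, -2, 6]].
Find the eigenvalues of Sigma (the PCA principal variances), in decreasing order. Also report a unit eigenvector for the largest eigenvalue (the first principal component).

Step 1 — characteristic polynomial p(λ) = det(λI - Sigma) = λ³ - tr·λ² + c_1·λ - det, where tr = trace, c_1 = sum of the principal 2×2 minors, det = det(Sigma):
  tr = 8 + 6 + 6 = 20,
  c_1 = (8·6 - (1)²) + (8·6 - (1)²) + (6·6 - (-2)²) = 47 + 47 + 32 = 126,
  det = 8·(6·6 - (-2)²) - (1)·((1)·6 - (-2)·(1)) + (1)·((1)·(-2) - 6·(1)) = 8·(32) - (1)·(8) + (1)·(-8) = 240.
  So p(λ) = λ³ - 20λ² + 126λ - 240.
Step 2 — look for an integer root (rational root theorem: any rational root is an integer divisor of 240). Testing λ = 8:
  p(8) = 512 - 1280 + 1008 - 240 = 0  ✓
  Dividing out (λ - 8): p(λ) = (λ - 8)(λ² - 12λ + 30).
Step 3 — remaining eigenvalues from the quadratic λ² - 12λ + 30 = 0:
  Δ = 12² - 4·30 = 144 - 120 = 24,  λ = (12 ± √24)/2 = (12 ± 4.899)/2 ≈ 8.4495 or 3.5505.
  Sorted: λ_1 = 8.4495,  λ_2 = 8,  λ_3 = 3.5505  (check: sum = 20 = tr ✓).

Step 4 — unit eigenvector for λ_1 ≈ 8.4495: v spans the null space of (Sigma - λ_1 I), whose rows are
  r_1 = (-0.4495, 1, 1),  r_2 = (1, -2.4495, -2),  r_3 = (1, -2, -2.4495).
  v is orthogonal to every row, so take v ∝ r_1 × r_2 = ((1)·(-2) - (1)·(-2.4495), (1)·(1) - (-0.4495)·(-2), (-0.4495)·(-2.4495) - (1)·(1)) ≈ (0.4495, 0.101, 0.101).
  Let u = (0.4495, 0.101, 0.101).
  ||u|| = √((0.4495)² + (0.101)² + (0.101)²) = √(0.2225) ≈ 0.4716,  v_1 = u/||u|| ≈ (0.953, 0.2142, 0.2142) (||v_1|| = 1).

λ_1 = 8.4495,  λ_2 = 8,  λ_3 = 3.5505;  v_1 ≈ (0.953, 0.2142, 0.2142)


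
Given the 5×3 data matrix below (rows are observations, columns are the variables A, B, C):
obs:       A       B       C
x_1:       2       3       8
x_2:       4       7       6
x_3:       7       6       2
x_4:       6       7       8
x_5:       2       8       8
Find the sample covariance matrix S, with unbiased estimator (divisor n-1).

Step 1 — column means:
  mean(A) = (2 + 4 + 7 + 6 + 2) / 5 = 21/5 = 4.2
  mean(B) = (3 + 7 + 6 + 7 + 8) / 5 = 31/5 = 6.2
  mean(C) = (8 + 6 + 2 + 8 + 8) / 5 = 32/5 = 6.4

Step 2 — sample covariance S[i,j] = (1/(n-1)) · Σ_k (x_{k,i} - mean_i) · (x_{k,j} - mean_j), with n-1 = 4.
  S[A,A] = ((-2.2)·(-2.2) + (-0.2)·(-0.2) + (2.8)·(2.8) + (1.8)·(1.8) + (-2.2)·(-2.2)) / 4 = 20.8/4 = 5.2
  S[A,B] = ((-2.2)·(-3.2) + (-0.2)·(0.8) + (2.8)·(-0.2) + (1.8)·(0.8) + (-2.2)·(1.8)) / 4 = 3.8/4 = 0.95
  S[A,C] = ((-2.2)·(1.6) + (-0.2)·(-0.4) + (2.8)·(-4.4) + (1.8)·(1.6) + (-2.2)·(1.6)) / 4 = -16.4/4 = -4.1
  S[B,B] = ((-3.2)·(-3.2) + (0.8)·(0.8) + (-0.2)·(-0.2) + (0.8)·(0.8) + (1.8)·(1.8)) / 4 = 14.8/4 = 3.7
  S[B,C] = ((-3.2)·(1.6) + (0.8)·(-0.4) + (-0.2)·(-4.4) + (0.8)·(1.6) + (1.8)·(1.6)) / 4 = -0.4/4 = -0.1
  S[C,C] = ((1.6)·(1.6) + (-0.4)·(-0.4) + (-4.4)·(-4.4) + (1.6)·(1.6) + (1.6)·(1.6)) / 4 = 27.2/4 = 6.8

S is symmetric (S[j,i] = S[i,j]). Assembling:

S = [[5.2, 0.95, -4.1],
 [0.95, 3.7, -0.1],
 [-4.1, -0.1, 6.8]]


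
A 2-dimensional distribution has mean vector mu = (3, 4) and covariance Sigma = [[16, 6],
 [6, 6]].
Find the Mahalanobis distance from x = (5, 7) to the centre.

Step 1 — centre the observation: (x - mu) = (2, 3).

Step 2 — invert Sigma. det(Sigma) = 16·6 - (6)² = 60.
  Sigma^{-1} = (1/det) · [[d, -b], [-b, a]] = [[0.1, -0.1],
 [-0.1, 0.2667]].

Step 3 — form the quadratic (x - mu)^T · Sigma^{-1} · (x - mu):
  Sigma^{-1} · (x - mu) = (-0.1, 0.6).
  (x - mu)^T · [Sigma^{-1} · (x - mu)] = (2)·(-0.1) + (3)·(0.6) = 1.6.

Step 4 — take square root: d = √(1.6) ≈ 1.2649.

d(x, mu) = √(1.6) ≈ 1.2649


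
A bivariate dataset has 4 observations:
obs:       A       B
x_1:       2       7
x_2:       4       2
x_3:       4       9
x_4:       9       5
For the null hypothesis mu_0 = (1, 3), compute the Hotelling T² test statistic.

Step 1 — sample mean vector:
  mean(A) = (2 + 4 + 4 + 9) / 4 = 19/4 = 4.75
  mean(B) = (7 + 2 + 9 + 5) / 4 = 23/4 = 5.75
  x̄ = (4.75, 5.75),  deviation x̄ - mu_0 = (4.75, 5.75) - (1, 3) = (3.75, 2.75).

Step 2 — sample covariance matrix, S[i,j] = (1/(n-1)) · Σ_k (x_{k,i} - mean_i) · (x_{k,j} - mean_j), divisor n-1 = 3:
  S[A,A] = ((-2.75)·(-2.75) + (-0.75)·(-0.75) + (-0.75)·(-0.75) + (4.25)·(4.25)) / 3 = 26.75/3 = 8.9167
  S[A,B] = ((-2.75)·(1.25) + (-0.75)·(-3.75) + (-0.75)·(3.25) + (4.25)·(-0.75)) / 3 = -6.25/3 = -2.0833
  S[B,B] = ((1.25)·(1.25) + (-3.75)·(-3.75) + (3.25)·(3.25) + (-0.75)·(-0.75)) / 3 = 26.75/3 = 8.9167
  S = [[8.9167, -2.0833],
 [-2.0833, 8.9167]].

Step 3 — invert S. det(S) = 8.9167·8.9167 - (-2.0833)² = 75.1667.
  S^{-1} = (1/det) · [[d, -b], [-b, a]] = [[0.1186, 0.0277],
 [0.0277, 0.1186]].

Step 4 — quadratic form (x̄ - mu_0)^T · S^{-1} · (x̄ - mu_0):
  S^{-1} · (x̄ - mu_0) = (0.5211, 0.4302),
  (x̄ - mu_0)^T · [...] = (3.75)·(0.5211) + (2.75)·(0.4302) = 3.1369.

Step 5 — scale by n: T² = 4 · 3.1369 = 12.5477.

T² ≈ 12.5477


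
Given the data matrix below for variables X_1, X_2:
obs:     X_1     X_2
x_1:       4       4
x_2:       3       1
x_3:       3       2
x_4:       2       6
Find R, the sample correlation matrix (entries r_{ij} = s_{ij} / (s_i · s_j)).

Step 1 — column means:
  mean(X_1) = (4 + 3 + 3 + 2) / 4 = 12/4 = 3
  mean(X_2) = (4 + 1 + 2 + 6) / 4 = 13/4 = 3.25

Step 2 — sample variances and covariances s[i,j] = (1/(n-1)) · Σ_k (x_{k,i} - mean_i) · (x_{k,j} - mean_j), with n-1 = 3:
  s[X_1,X_1] = ((1)·(1) + (0)·(0) + (0)·(0) + (-1)·(-1)) / 3 = 2/3 = 0.6667
  s[X_1,X_2] = ((1)·(0.75) + (0)·(-2.25) + (0)·(-1.25) + (-1)·(2.75)) / 3 = -2/3 = -0.6667
  s[X_2,X_2] = ((0.75)·(0.75) + (-2.25)·(-2.25) + (-1.25)·(-1.25) + (2.75)·(2.75)) / 3 = 14.75/3 = 4.9167
  Sample standard deviations s_i = √(s[i,i]):
  s(X_1) = √(0.6667) = 0.8165
  s(X_2) = √(4.9167) = 2.2174

Step 3 — r_{ij} = s_{ij} / (s_i · s_j):
  r[X_1,X_1] = 1 (diagonal).
  r[X_1,X_2] = -0.6667 / (0.8165 · 2.2174) = -0.6667 / 1.8105 = -0.3682
  r[X_2,X_2] = 1 (diagonal).

R is symmetric with unit diagonal. Assembling:

R = [[1, -0.3682],
 [-0.3682, 1]]


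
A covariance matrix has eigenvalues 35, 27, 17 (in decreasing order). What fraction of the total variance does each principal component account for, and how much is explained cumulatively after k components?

Step 1 — total variance = trace(Sigma) = Σ λ_i = 35 + 27 + 17 = 79.

Step 2 — fraction explained by component i = λ_i / Σ λ:
  PC1: 35/79 = 0.443
  PC2: 27/79 = 0.3418
  PC3: 17/79 = 0.2152

Step 3 — cumulative fraction after k components = (λ_1 + ... + λ_k) / Σ λ:
  k = 1: 35/79 = 0.443
  k = 2: (35 + 27)/79 = 62/79 = 0.7848
  k = 3: (35 + 27 + 17)/79 = 79/79 = 1

Summary (fraction, with percent):

explained: PC1 0.443 (44.3%), PC2 0.3418 (34.18%), PC3 0.2152 (21.52%);  cumulative: 0.443, 0.7848, 1


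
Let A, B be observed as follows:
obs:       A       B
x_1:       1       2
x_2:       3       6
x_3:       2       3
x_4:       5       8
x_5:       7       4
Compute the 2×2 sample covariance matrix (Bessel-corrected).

Step 1 — column means:
  mean(A) = (1 + 3 + 2 + 5 + 7) / 5 = 18/5 = 3.6
  mean(B) = (2 + 6 + 3 + 8 + 4) / 5 = 23/5 = 4.6

Step 2 — sample covariance S[i,j] = (1/(n-1)) · Σ_k (x_{k,i} - mean_i) · (x_{k,j} - mean_j), with n-1 = 4.
  S[A,A] = ((-2.6)·(-2.6) + (-0.6)·(-0.6) + (-1.6)·(-1.6) + (1.4)·(1.4) + (3.4)·(3.4)) / 4 = 23.2/4 = 5.8
  S[A,B] = ((-2.6)·(-2.6) + (-0.6)·(1.4) + (-1.6)·(-1.6) + (1.4)·(3.4) + (3.4)·(-0.6)) / 4 = 11.2/4 = 2.8
  S[B,B] = ((-2.6)·(-2.6) + (1.4)·(1.4) + (-1.6)·(-1.6) + (3.4)·(3.4) + (-0.6)·(-0.6)) / 4 = 23.2/4 = 5.8

S is symmetric (S[j,i] = S[i,j]). Assembling:

S = [[5.8, 2.8],
 [2.8, 5.8]]


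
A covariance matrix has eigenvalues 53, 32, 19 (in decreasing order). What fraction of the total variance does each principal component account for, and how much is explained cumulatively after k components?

Step 1 — total variance = trace(Sigma) = Σ λ_i = 53 + 32 + 19 = 104.

Step 2 — fraction explained by component i = λ_i / Σ λ:
  PC1: 53/104 = 0.5096
  PC2: 32/104 = 0.3077
  PC3: 19/104 = 0.1827

Step 3 — cumulative fraction after k components = (λ_1 + ... + λ_k) / Σ λ:
  k = 1: 53/104 = 0.5096
  k = 2: (53 + 32)/104 = 85/104 = 0.8173
  k = 3: (53 + 32 + 19)/104 = 104/104 = 1

Summary (fraction, with percent):

explained: PC1 0.5096 (50.96%), PC2 0.3077 (30.77%), PC3 0.1827 (18.27%);  cumulative: 0.5096, 0.8173, 1


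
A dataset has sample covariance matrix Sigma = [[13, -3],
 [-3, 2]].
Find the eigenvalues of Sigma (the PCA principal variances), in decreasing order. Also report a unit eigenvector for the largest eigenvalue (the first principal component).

Step 1 — characteristic polynomial of 2×2 Sigma:
  det(Sigma - λI) = λ² - trace · λ + det = 0.
  trace = 13 + 2 = 15, det = 13·2 - (-3)² = 17.
Step 2 — discriminant:
  Δ = trace² - 4·det = 225 - 68 = 157.
Step 3 — eigenvalues:
  λ = (trace ± √Δ)/2 = (15 ± 12.53)/2,
  λ_1 = 13.765,  λ_2 = 1.235.

Step 4 — unit eigenvector for λ_1: solve (Sigma - λ_1 I)v = 0. First row:
  (13 - 13.765)·v_x + (-3)·v_y = 0, i.e. (-0.765)·v_x + (-3)·v_y = 0,
  so v ∝ (b, λ_1 - a) = (-3, 0.765); multiply by -1 so the first entry is positive: u = (3, -0.765).
  ||u|| = √((3)² + (-0.765)²) = √(9.5852) ≈ 3.096,
  v_1 = u/||u|| ≈ (0.969, -0.2471) (||v_1|| = 1).

λ_1 = 13.765,  λ_2 = 1.235;  v_1 ≈ (0.969, -0.2471)
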